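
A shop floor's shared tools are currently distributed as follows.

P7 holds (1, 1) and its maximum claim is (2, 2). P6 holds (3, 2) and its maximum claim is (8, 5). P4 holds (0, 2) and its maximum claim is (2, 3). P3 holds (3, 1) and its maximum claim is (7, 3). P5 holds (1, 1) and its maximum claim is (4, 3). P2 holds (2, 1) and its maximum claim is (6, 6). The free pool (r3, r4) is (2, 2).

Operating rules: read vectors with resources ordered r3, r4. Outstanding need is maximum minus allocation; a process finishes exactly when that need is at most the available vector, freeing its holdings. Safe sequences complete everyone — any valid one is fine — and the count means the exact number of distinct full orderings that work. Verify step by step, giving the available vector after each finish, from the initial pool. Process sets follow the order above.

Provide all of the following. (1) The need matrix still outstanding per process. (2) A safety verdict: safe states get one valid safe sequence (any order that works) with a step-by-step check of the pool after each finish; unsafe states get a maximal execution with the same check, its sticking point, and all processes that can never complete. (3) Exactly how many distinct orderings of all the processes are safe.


(1) Outstanding need per process (order r3, r4):
  P7: (1, 1)
  P6: (5, 3)
  P4: (2, 1)
  P3: (4, 2)
  P5: (3, 2)
  P2: (4, 5)
(2) SAFE — a valid safe sequence is P4, P7, P5, P3, P6, P2.
Key observation: P4 is the earliest step where a requested resource binds exactly: need (2, 1), pool (2, 2) at its turn.
Walking it through:
  pool = (2, 2)
  run P4 (needs (2, 1), free (2, 2)); after release of (0, 2) the pool is (2, 4)
  run P7 (needs (1, 1), free (2, 4)); after release of (1, 1) the pool is (3, 5)
  run P5 (needs (3, 2), free (3, 5)); after release of (1, 1) the pool is (4, 6)
  run P3 (needs (4, 2), free (4, 6)); after release of (3, 1) the pool is (7, 7)
  run P6 (needs (5, 3), free (7, 7)); after release of (3, 2) the pool is (10, 9)
  run P2 (needs (4, 5), free (10, 9)); after release of (2, 1) the pool is (12, 10)
(3) The exact count: 18 of the possible complete orderings are safe sequences.


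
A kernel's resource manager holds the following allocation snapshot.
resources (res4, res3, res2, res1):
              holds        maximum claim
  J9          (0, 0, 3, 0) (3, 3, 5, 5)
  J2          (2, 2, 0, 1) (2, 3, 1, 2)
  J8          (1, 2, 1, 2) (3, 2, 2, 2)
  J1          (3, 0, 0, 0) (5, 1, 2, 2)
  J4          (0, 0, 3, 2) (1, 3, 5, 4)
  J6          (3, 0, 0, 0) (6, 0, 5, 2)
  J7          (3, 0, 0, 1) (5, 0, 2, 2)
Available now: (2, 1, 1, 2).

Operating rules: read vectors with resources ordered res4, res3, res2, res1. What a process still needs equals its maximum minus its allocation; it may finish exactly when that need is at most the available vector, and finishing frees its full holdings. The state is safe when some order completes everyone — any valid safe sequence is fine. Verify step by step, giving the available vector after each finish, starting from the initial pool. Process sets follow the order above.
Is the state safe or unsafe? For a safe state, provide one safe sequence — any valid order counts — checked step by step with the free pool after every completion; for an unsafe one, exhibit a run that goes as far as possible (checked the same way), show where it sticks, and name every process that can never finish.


SAFE, for example via the order J8, J1, J4, J7, J2, J6, J9.
Key observation: the order's first zero-slack moment is J8 ((2, 0, 1, 0) needed, (2, 1, 1, 2) free — a requested resource with nothing to spare).
Walking it through:
  pool = (2, 1, 1, 2)
  run J8 (needs (2, 0, 1, 0), free (2, 1, 1, 2)); after release of (1, 2, 1, 2) the pool is (3, 3, 2, 4)
  run J1 (needs (2, 1, 2, 2), free (3, 3, 2, 4)); after release of (3, 0, 0, 0) the pool is (6, 3, 2, 4)
  run J4 (needs (1, 3, 2, 2), free (6, 3, 2, 4)); after release of (0, 0, 3, 2) the pool is (6, 3, 5, 6)
  run J7 (needs (2, 0, 2, 1), free (6, 3, 5, 6)); after release of (3, 0, 0, 1) the pool is (9, 3, 5, 7)
  run J2 (needs (0, 1, 1, 1), free (9, 3, 5, 7)); after release of (2, 2, 0, 1) the pool is (11, 5, 5, 8)
  run J6 (needs (3, 0, 5, 2), free (11, 5, 5, 8)); after release of (3, 0, 0, 0) the pool is (14, 5, 5, 8)
  run J9 (needs (3, 3, 2, 5), free (14, 5, 5, 8)); after release of (0, 0, 3, 0) the pool is (14, 5, 8, 8)


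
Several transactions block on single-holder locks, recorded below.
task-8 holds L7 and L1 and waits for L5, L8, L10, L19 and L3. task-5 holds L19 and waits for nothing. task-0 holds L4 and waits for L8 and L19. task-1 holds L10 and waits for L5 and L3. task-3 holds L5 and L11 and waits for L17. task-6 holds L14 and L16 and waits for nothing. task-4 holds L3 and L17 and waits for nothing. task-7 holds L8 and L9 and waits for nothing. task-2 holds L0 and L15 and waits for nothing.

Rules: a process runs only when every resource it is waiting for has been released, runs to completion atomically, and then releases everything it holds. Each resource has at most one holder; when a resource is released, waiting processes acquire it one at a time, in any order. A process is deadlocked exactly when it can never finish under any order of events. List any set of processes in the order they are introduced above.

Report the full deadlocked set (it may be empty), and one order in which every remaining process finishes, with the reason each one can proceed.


The deadlocked set is empty.
Key observation: the wait relation is loop-free; peeling off processes with no waits unwinds the whole state.
The rest can finish in the order task-7, task-5, task-0, task-6, task-4, task-3, task-1, task-2, task-8.
Verifying each step:
  task-7 waits on nothing -> runs at once and releases L8 and L9
  task-5 waits on nothing -> runs at once and releases L19
  task-0: everything it awaited (L8 and L19) is free; runs, freeing L4
  task-6 waits on nothing -> runs at once and releases L14 and L16
  task-4 waits on nothing -> runs at once and releases L3 and L17
  task-3: everything it awaited (L17) is free; runs, freeing L5 and L11
  task-1: everything it awaited (L5 and L3) is free; runs, freeing L10
  task-2 waits on nothing -> runs at once and releases L0 and L15
  task-8: everything it awaited (L5, L8, L10, L19 and L3) is free; runs, freeing L7 and L1


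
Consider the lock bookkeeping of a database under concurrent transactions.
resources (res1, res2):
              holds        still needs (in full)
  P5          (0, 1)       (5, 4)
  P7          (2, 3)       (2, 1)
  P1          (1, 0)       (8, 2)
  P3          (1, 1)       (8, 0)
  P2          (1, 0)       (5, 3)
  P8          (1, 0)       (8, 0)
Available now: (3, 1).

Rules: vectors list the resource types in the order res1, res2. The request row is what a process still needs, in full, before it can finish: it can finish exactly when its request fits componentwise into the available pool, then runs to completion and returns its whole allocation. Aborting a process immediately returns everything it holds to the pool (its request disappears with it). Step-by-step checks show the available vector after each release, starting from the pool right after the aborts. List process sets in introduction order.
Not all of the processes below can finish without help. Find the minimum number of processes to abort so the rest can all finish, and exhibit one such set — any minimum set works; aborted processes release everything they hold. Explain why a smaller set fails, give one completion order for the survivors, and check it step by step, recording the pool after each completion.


Abort P1 and P3.
Key observation: the returned (2, 1) from P1 and P3 is what brings P8 — unrunnable before, under any order — into play at step 4.
No one abort is enough; case by case: P5 alone leaves P1 blocked (short on res1); P7 alone leaves P1 blocked (short on res1); P1 alone leaves P3 blocked (short on res1); P3 alone leaves P1 blocked (short on res1); P2 alone leaves P1 blocked (short on res1); P8 alone leaves P1 blocked (short on res1).
Survivors finish in the order: P7, P2, P5, P8. Step-by-step check (pool after the aborts first):
  pool = (5, 2)
  P7: need (2, 1) fits (5, 2); releases (2, 3), pool now (7, 5)
  P2: need (5, 3) fits (7, 5); releases (1, 0), pool now (8, 5)
  P5: need (5, 4) fits (8, 5); releases (0, 1), pool now (8, 6)
  P8: need (8, 0) fits (8, 6); releases (1, 0), pool now (9, 6)


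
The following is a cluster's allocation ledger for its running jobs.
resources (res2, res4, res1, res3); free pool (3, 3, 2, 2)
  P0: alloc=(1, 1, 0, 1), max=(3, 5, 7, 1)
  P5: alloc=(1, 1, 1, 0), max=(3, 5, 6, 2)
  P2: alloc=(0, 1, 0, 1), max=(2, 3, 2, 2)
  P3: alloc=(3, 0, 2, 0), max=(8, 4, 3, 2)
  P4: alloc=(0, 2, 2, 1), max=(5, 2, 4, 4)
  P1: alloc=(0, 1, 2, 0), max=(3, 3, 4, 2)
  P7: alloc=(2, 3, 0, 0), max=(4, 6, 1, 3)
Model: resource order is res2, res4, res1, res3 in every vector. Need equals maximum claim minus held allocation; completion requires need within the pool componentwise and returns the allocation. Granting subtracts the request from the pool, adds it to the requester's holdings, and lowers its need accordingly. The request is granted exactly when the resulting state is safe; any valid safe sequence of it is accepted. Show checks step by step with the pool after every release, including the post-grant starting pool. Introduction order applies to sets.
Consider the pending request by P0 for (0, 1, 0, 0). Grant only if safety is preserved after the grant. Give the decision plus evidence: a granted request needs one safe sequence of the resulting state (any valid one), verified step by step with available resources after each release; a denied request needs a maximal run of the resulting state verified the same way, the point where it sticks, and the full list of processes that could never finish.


GRANT — the state after the grant stays safe, e.g. via P1, P2, P7, P3, P5, P4, P0.
Key observation: the grant leaves (3, 2, 2, 2) free — enough for P1, whose release restarts the cascade.
Step-by-step check of the post-grant state:
  pool = (3, 2, 2, 2)
  P1: need (3, 2, 2, 2) fits (3, 2, 2, 2); releases (0, 1, 2, 0), pool now (3, 3, 4, 2)
  P2: need (2, 2, 2, 1) fits (3, 3, 4, 2); releases (0, 1, 0, 1), pool now (3, 4, 4, 3)
  P7: need (2, 3, 1, 3) fits (3, 4, 4, 3); releases (2, 3, 0, 0), pool now (5, 7, 4, 3)
  P3: need (5, 4, 1, 2) fits (5, 7, 4, 3); releases (3, 0, 2, 0), pool now (8, 7, 6, 3)
  P5: need (2, 4, 5, 2) fits (8, 7, 6, 3); releases (1, 1, 1, 0), pool now (9, 8, 7, 3)
  P4: need (5, 0, 2, 3) fits (9, 8, 7, 3); releases (0, 2, 2, 1), pool now (9, 10, 9, 4)
  P0: need (2, 3, 7, 0) fits (9, 10, 9, 4); releases (1, 2, 0, 1), pool now (10, 12, 9, 5)


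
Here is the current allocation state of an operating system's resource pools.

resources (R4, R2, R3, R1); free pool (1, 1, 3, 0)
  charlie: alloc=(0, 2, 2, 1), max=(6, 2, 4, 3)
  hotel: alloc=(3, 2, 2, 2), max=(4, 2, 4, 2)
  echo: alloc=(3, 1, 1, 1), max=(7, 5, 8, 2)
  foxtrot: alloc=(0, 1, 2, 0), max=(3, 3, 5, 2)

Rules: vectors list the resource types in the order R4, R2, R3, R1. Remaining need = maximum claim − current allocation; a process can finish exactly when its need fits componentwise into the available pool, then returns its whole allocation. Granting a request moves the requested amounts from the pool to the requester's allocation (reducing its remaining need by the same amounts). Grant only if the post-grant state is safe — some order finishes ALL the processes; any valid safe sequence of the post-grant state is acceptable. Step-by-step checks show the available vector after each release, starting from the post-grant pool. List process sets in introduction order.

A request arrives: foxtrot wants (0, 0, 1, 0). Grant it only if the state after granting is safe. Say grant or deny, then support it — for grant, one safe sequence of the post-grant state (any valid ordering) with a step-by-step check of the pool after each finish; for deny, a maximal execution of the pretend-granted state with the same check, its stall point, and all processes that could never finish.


GRANT. The post-grant state is safe; one safe sequence: hotel, foxtrot, echo, charlie.
Key observation: post-grant, (1, 1, 2, 0) remains, and an order beginning with hotel completes everyone.
Verifying the post-grant state step by step:
  pool = (1, 1, 2, 0)
  run hotel (needs (1, 0, 2, 0), free (1, 1, 2, 0)); after release of (3, 2, 2, 2) the pool is (4, 3, 4, 2)
  run foxtrot (needs (3, 2, 2, 2), free (4, 3, 4, 2)); after release of (0, 1, 3, 0) the pool is (4, 4, 7, 2)
  run echo (needs (4, 4, 7, 1), free (4, 4, 7, 2)); after release of (3, 1, 1, 1) the pool is (7, 5, 8, 3)
  run charlie (needs (6, 0, 2, 2), free (7, 5, 8, 3)); after release of (0, 2, 2, 1) the pool is (7, 7, 10, 4)


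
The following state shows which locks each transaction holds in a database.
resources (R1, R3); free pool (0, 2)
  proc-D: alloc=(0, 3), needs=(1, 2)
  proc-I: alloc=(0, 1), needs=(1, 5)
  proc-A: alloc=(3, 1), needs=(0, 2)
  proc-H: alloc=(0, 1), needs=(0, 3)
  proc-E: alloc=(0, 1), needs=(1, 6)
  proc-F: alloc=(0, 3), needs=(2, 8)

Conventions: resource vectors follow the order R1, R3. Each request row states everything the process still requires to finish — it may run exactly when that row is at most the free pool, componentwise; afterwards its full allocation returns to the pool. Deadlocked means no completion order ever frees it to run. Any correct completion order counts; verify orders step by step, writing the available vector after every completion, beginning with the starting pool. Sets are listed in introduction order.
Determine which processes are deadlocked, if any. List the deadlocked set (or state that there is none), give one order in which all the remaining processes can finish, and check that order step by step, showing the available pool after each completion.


Nothing here is deadlocked.
Key observation: no deadlock: proc-A fits now, and the freed resources carry the rest through.
A valid finishing order for the others: proc-A, proc-D, proc-I, proc-E, proc-F, proc-H. Step-by-step check:
  pool = (0, 2)
  run proc-A (needs (0, 2), free (0, 2)); after release of (3, 1) the pool is (3, 3)
  run proc-D (needs (1, 2), free (3, 3)); after release of (0, 3) the pool is (3, 6)
  run proc-I (needs (1, 5), free (3, 6)); after release of (0, 1) the pool is (3, 7)
  run proc-E (needs (1, 6), free (3, 7)); after release of (0, 1) the pool is (3, 8)
  run proc-F (needs (2, 8), free (3, 8)); after release of (0, 3) the pool is (3, 11)
  run proc-H (needs (0, 3), free (3, 11)); after release of (0, 1) the pool is (3, 12)


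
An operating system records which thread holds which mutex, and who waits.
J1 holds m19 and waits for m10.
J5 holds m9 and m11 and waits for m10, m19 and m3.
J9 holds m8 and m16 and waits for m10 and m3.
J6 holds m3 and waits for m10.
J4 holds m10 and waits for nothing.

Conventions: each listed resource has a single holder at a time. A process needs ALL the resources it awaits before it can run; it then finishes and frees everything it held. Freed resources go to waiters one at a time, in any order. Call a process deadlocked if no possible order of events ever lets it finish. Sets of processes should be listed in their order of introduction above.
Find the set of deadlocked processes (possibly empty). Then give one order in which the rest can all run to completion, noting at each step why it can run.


No process is deadlocked.
Key observation: all waits point, directly or indirectly, at processes that can finish, so nothing is permanently blocked.
The rest can finish in the order J4, J6, J9, J1, J5.
Verifying each step:
  J4: no waits; runs immediately, freeing m10
  J6: everything it awaited (m10) is free; runs, freeing m3
  J9: everything it awaited (m10 and m3) is free; runs, freeing m8 and m16
  J1: everything it awaited (m10) is free; runs, freeing m19
  J5: everything it awaited (m10, m19 and m3) is free; runs, freeing m9 and m11


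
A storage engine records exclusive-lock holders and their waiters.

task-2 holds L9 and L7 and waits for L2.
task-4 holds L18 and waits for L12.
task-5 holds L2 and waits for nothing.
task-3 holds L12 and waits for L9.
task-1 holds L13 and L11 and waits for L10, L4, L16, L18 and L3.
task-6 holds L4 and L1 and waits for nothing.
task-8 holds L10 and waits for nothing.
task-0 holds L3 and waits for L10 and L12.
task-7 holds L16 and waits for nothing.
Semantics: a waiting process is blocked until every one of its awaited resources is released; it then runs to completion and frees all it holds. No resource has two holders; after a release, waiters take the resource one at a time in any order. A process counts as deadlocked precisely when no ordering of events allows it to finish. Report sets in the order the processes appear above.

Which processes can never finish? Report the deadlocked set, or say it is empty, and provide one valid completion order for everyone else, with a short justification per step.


The deadlocked set is empty.
Key observation: the wait relation is loop-free; peeling off processes with no waits unwinds the whole state.
A valid finishing order for the others: task-5, task-6, task-2, task-8, task-7, task-3, task-4, task-0, task-1.
Verifying each step:
  run task-5 (it waits on nothing); releases L2
  run task-6 (it waits on nothing); releases L4 and L1
  task-2 waits on L2 — all released -> runs and releases L9 and L7
  run task-8 (it waits on nothing); releases L10
  run task-7 (it waits on nothing); releases L16
  task-3 waits on L9 — all released -> runs and releases L12
  task-4 waits on L12 — all released -> runs and releases L18
  task-0 waits on L10 and L12 — all released -> runs and releases L3
  task-1 waits on L10, L4, L16, L18 and L3 — all released -> runs and releases L13 and L11


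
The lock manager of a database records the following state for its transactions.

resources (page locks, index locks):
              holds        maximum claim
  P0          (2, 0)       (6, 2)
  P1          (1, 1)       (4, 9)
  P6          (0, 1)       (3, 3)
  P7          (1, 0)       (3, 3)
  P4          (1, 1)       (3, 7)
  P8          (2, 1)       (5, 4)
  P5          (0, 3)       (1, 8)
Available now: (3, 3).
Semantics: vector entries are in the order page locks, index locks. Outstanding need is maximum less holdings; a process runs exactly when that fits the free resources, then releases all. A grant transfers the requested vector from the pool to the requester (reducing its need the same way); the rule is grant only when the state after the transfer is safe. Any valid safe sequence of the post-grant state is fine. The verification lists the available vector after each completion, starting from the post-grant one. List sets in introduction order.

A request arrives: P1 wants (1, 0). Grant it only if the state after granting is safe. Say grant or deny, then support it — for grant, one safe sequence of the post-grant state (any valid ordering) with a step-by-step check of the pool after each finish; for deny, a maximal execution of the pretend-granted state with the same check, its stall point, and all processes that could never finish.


GRANT — the state after the grant stays safe, e.g. via P7, P6, P8, P0, P5, P4, P1.
Key observation: the grant leaves (2, 3) free — enough for P7, whose release restarts the cascade.
Check on the post-grant state, step by step:
  pool = (2, 3)
  P7: need (2, 3) fits (2, 3); releases (1, 0), pool now (3, 3)
  P6: need (3, 2) fits (3, 3); releases (0, 1), pool now (3, 4)
  P8: need (3, 3) fits (3, 4); releases (2, 1), pool now (5, 5)
  P0: need (4, 2) fits (5, 5); releases (2, 0), pool now (7, 5)
  P5: need (1, 5) fits (7, 5); releases (0, 3), pool now (7, 8)
  P4: need (2, 6) fits (7, 8); releases (1, 1), pool now (8, 9)
  P1: need (2, 8) fits (8, 9); releases (2, 1), pool now (10, 10)


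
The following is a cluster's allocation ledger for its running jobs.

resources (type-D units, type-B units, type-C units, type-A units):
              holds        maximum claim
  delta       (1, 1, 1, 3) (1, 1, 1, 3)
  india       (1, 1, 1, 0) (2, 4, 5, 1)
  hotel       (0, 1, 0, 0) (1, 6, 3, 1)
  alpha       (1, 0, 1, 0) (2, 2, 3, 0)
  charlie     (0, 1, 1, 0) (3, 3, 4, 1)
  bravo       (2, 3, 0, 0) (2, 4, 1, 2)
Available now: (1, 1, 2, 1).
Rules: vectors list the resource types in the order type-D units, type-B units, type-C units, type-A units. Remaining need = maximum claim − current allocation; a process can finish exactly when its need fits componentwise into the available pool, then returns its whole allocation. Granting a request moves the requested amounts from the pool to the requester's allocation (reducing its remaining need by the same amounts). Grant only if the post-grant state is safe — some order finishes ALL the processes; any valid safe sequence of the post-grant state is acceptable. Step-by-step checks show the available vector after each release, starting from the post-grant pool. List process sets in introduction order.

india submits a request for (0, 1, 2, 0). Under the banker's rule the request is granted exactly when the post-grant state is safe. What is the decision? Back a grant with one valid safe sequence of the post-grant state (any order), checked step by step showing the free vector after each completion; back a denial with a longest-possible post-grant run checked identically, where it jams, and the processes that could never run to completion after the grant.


DENY. Granting would leave the state unsafe.
Key observation: delta, bravo can finish, but then (4, 4, 1, 4) is all there is, and the blocked group's type-C units demands exceed it.
After a pretend grant, a maximal execution: delta, bravo — then nothing else fits. Check, step by step:
  pool = (1, 0, 0, 1)
  run delta (needs (0, 0, 0, 0), free (1, 0, 0, 1)); after release of (1, 1, 1, 3) the pool is (2, 1, 1, 4)
  run bravo (needs (0, 1, 1, 2), free (2, 1, 1, 4)); after release of (2, 3, 0, 0) the pool is (4, 4, 1, 4)
  blocked: india wants (1, 2, 2, 1), pool (4, 4, 1, 4) — not enough type-C units
  blocked: hotel wants (1, 5, 3, 1), pool (4, 4, 1, 4) — not enough type-B units and type-C units
  blocked: alpha wants (1, 2, 2, 0), pool (4, 4, 1, 4) — not enough type-C units
  blocked: charlie wants (3, 2, 3, 1), pool (4, 4, 1, 4) — not enough type-C units
Processes that could never finish after the grant: india, hotel, alpha and charlie.


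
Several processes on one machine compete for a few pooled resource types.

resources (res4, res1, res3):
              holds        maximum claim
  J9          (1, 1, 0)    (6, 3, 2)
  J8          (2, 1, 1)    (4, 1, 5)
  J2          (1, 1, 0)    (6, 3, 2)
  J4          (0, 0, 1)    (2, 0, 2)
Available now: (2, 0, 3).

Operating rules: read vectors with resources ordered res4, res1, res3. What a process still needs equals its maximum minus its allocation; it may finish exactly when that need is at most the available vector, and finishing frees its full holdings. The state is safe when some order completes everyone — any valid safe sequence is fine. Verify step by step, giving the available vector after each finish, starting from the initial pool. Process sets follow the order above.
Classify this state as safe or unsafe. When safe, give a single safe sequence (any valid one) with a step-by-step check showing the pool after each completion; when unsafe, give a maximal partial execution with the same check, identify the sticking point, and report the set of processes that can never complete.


The state is UNSAFE.
Key observation: once J4, J8 finish, the pool peaks at (4, 1, 5) — and every remaining process still needs more res4 than that.
A maximal execution: J4, J8 — then nothing else fits. Check, step by step:
  pool = (2, 0, 3)
  run J4 (needs (2, 0, 1), free (2, 0, 3)); after release of (0, 0, 1) the pool is (2, 0, 4)
  run J8 (needs (2, 0, 4), free (2, 0, 4)); after release of (2, 1, 1) the pool is (4, 1, 5)
  J9 cannot run: need (5, 2, 2) vs free (4, 1, 5) (insufficient res4 and res1)
  J2 cannot run: need (5, 2, 2) vs free (4, 1, 5) (insufficient res4 and res1)
Permanently blocked: J9 and J2.


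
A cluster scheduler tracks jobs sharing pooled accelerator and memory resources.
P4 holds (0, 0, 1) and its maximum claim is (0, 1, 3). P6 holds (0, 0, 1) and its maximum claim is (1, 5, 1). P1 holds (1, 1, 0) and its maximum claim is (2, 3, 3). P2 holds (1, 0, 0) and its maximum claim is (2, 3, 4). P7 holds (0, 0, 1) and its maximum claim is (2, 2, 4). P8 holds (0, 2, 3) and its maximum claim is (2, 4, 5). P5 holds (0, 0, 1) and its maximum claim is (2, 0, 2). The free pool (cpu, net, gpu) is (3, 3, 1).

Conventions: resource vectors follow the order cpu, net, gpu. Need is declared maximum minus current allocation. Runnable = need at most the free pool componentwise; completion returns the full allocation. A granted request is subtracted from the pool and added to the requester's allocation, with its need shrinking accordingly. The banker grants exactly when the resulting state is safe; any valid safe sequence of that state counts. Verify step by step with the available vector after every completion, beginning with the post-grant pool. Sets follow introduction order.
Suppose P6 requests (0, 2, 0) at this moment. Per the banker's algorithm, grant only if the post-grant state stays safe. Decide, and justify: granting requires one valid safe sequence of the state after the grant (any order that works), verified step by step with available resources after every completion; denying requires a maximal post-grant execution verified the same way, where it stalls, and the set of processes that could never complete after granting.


DENY: after the grant no complete ordering would exist.
Key observation: the pool after P5, P4 is (3, 1, 3); every surviving request exceeds it in net, so progress ends there.
Pretend the grant happened; the run P5, P4 goes as far as possible. Check, step by step:
  pool = (3, 1, 1)
  P5 needs (2, 0, 1) <= (3, 1, 1) -> finishes; pool += (0, 0, 1) = (3, 1, 2)
  P4 needs (0, 1, 2) <= (3, 1, 2) -> finishes; pool += (0, 0, 1) = (3, 1, 3)
  P6 still needs (1, 3, 0) but only (3, 1, 3) is free — short on net
  P1 still needs (1, 2, 3) but only (3, 1, 3) is free — short on net
  P2 still needs (1, 3, 4) but only (3, 1, 3) is free — short on net and gpu
  P7 still needs (2, 2, 3) but only (3, 1, 3) is free — short on net
  P8 still needs (2, 2, 2) but only (3, 1, 3) is free — short on net
Processes that could never finish after the grant: P6, P1, P2, P7 and P8.


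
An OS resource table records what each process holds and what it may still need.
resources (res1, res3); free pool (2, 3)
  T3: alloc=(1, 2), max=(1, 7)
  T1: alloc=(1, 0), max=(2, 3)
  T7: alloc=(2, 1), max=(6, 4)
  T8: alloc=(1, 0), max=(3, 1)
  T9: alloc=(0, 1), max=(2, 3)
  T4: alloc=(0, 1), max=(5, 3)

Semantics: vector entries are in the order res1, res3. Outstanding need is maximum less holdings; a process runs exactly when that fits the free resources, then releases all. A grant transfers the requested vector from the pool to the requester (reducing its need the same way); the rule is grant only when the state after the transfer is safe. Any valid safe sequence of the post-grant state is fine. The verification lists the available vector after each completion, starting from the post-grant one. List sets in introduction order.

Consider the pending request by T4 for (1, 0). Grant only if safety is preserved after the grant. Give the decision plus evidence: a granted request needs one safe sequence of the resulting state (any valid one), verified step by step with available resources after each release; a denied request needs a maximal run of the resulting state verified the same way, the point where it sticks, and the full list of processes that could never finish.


DENY: after the grant no complete ordering would exist.
Key observation: after T1, T9, T8 the pool peaks at (3, 4), and each blocked process is short somewhere: T3 on res3; T7 on res1; T4 on res1.
On the post-grant state, T1, T9, T8 is a maximal run — nothing extends it. Step-by-step check:
  pool = (1, 3)
  run T1 (needs (1, 3), free (1, 3)); after release of (1, 0) the pool is (2, 3)
  run T9 (needs (2, 2), free (2, 3)); after release of (0, 1) the pool is (2, 4)
  run T8 (needs (2, 1), free (2, 4)); after release of (1, 0) the pool is (3, 4)
  T3 still needs (0, 5) but only (3, 4) is free — short on res3
  T7 still needs (4, 3) but only (3, 4) is free — short on res1
  T4 still needs (4, 2) but only (3, 4) is free — short on res1
Processes that could never finish after the grant: T3, T7 and T4.


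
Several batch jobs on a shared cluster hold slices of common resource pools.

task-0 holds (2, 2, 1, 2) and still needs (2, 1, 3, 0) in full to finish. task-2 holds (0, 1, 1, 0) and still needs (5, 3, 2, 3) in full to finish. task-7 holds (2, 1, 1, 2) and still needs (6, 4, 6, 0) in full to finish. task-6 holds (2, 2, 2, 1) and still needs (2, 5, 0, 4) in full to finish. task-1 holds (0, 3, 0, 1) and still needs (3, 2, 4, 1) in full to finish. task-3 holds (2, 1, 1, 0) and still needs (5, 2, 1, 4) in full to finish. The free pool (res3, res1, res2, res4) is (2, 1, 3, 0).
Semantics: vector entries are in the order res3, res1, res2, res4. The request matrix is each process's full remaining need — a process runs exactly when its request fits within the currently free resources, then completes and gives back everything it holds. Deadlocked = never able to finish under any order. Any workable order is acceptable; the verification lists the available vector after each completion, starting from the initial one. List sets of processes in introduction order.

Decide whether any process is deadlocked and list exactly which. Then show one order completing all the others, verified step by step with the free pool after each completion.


The deadlocked set is task-2, task-7, task-6 and task-3.
Key observation: after task-0, task-1 the pool peaks at (4, 6, 4, 3), and each blocked process is short somewhere: task-2 on res3; task-7 on res3, res2; task-6 on res4; task-3 on res3, res4.
One completion order for the rest: task-0, task-1. Walking it through:
  pool = (2, 1, 3, 0)
  task-0 needs (2, 1, 3, 0) <= (2, 1, 3, 0) -> finishes; pool += (2, 2, 1, 2) = (4, 3, 4, 2)
  task-1 needs (3, 2, 4, 1) <= (4, 3, 4, 2) -> finishes; pool += (0, 3, 0, 1) = (4, 6, 4, 3)
The stuck group stays short no matter what:
  task-2 cannot run: need (5, 3, 2, 3) vs free (4, 6, 4, 3) (insufficient res3)
  task-7 cannot run: need (6, 4, 6, 0) vs free (4, 6, 4, 3) (insufficient res3 and res2)
  task-6 cannot run: need (2, 5, 0, 4) vs free (4, 6, 4, 3) (insufficient res4)
  task-3 cannot run: need (5, 2, 1, 4) vs free (4, 6, 4, 3) (insufficient res3 and res4)


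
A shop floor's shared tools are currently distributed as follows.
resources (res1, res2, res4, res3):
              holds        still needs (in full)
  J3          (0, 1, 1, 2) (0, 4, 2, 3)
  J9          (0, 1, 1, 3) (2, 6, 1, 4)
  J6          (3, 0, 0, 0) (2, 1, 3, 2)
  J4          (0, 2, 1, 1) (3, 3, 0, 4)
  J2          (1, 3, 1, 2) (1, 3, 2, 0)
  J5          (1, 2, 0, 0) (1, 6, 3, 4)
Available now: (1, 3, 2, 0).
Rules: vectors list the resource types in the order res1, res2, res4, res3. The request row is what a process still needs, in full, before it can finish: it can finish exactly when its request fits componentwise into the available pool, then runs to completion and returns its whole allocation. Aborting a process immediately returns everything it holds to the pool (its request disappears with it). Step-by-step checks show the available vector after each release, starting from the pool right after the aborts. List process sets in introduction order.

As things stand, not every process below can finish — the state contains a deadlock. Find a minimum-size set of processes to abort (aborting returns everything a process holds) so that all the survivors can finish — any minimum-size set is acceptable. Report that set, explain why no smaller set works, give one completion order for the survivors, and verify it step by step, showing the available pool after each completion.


Minimum abort set: J9.
Key observation: aborting J9 returns (0, 1, 1, 3), and J3 — hopeless before — runs at step 3 with the returned capacity in the pool.
No smaller set exists: with zero aborts the deadlock remains.
One survivor order: J2, J6, J3, J4, J5. Walking it through (post-abort pool first):
  pool = (1, 4, 3, 3)
  J2: need (1, 3, 2, 0) fits (1, 4, 3, 3); releases (1, 3, 1, 2), pool now (2, 7, 4, 5)
  J6: need (2, 1, 3, 2) fits (2, 7, 4, 5); releases (3, 0, 0, 0), pool now (5, 7, 4, 5)
  J3: need (0, 4, 2, 3) fits (5, 7, 4, 5); releases (0, 1, 1, 2), pool now (5, 8, 5, 7)
  J4: need (3, 3, 0, 4) fits (5, 8, 5, 7); releases (0, 2, 1, 1), pool now (5, 10, 6, 8)
  J5: need (1, 6, 3, 4) fits (5, 10, 6, 8); releases (1, 2, 0, 0), pool now (6, 12, 6, 8)


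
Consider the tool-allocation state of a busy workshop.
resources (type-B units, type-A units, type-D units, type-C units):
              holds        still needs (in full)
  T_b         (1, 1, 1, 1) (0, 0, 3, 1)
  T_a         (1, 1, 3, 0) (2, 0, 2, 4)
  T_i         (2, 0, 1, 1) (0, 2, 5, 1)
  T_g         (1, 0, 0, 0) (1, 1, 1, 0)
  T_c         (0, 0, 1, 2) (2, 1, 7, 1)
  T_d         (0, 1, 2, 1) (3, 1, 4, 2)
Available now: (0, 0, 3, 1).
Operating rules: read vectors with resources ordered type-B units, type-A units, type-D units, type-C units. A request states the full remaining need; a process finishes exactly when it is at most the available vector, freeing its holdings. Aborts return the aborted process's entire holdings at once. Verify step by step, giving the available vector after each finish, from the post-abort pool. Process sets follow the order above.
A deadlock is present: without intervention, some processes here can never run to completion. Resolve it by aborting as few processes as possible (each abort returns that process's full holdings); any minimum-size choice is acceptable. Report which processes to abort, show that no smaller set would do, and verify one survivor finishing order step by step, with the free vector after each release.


Minimum abort set: T_i.
Key observation: T_d had no path to completion before; after the abort of T_i ((2, 0, 1, 1) returned), step 2 is where it fits.
Minimality: the empty abort set fails — the state is deadlocked as it stands.
The survivors complete as T_b, T_d, T_g, T_c, T_a. Step-by-step check (starting from the post-abort pool):
  pool = (2, 0, 4, 2)
  T_b: need (0, 0, 3, 1) fits (2, 0, 4, 2); releases (1, 1, 1, 1), pool now (3, 1, 5, 3)
  T_d: need (3, 1, 4, 2) fits (3, 1, 5, 3); releases (0, 1, 2, 1), pool now (3, 2, 7, 4)
  T_g: need (1, 1, 1, 0) fits (3, 2, 7, 4); releases (1, 0, 0, 0), pool now (4, 2, 7, 4)
  T_c: need (2, 1, 7, 1) fits (4, 2, 7, 4); releases (0, 0, 1, 2), pool now (4, 2, 8, 6)
  T_a: need (2, 0, 2, 4) fits (4, 2, 8, 6); releases (1, 1, 3, 0), pool now (5, 3, 11, 6)


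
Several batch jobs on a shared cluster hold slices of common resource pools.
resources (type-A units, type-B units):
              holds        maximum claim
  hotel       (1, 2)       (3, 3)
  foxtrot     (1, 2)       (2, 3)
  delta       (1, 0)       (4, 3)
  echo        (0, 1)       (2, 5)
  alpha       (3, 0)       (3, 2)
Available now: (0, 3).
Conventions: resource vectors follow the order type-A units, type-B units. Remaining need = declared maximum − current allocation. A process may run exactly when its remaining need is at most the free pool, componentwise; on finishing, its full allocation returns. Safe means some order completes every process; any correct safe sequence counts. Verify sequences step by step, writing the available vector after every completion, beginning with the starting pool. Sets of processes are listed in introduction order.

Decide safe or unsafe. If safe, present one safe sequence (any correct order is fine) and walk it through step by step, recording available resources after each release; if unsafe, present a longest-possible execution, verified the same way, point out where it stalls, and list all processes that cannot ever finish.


SAFE — a valid safe sequence is alpha, hotel, foxtrot, delta, echo.
Key observation: every step clears its requested resources with room to spare; the minimum clearance is 1, first at alpha — (0, 2) vs (0, 3) free.
Verifying each step:
  pool = (0, 3)
  run alpha (needs (0, 2), free (0, 3)); after release of (3, 0) the pool is (3, 3)
  run hotel (needs (2, 1), free (3, 3)); after release of (1, 2) the pool is (4, 5)
  run foxtrot (needs (1, 1), free (4, 5)); after release of (1, 2) the pool is (5, 7)
  run delta (needs (3, 3), free (5, 7)); after release of (1, 0) the pool is (6, 7)
  run echo (needs (2, 4), free (6, 7)); after release of (0, 1) the pool is (6, 8)


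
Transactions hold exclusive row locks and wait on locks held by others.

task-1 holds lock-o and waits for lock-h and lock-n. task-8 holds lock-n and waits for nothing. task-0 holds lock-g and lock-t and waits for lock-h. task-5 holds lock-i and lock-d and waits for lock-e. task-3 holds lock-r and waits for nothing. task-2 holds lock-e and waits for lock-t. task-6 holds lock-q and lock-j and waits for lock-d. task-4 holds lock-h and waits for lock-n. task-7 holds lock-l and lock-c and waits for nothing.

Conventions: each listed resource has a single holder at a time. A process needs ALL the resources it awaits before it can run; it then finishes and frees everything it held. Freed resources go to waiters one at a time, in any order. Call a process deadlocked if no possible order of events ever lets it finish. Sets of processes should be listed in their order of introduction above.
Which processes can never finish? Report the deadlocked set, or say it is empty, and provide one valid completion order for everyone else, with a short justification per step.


The deadlocked set is empty.
Key observation: although several processes wait, no cycle exists — each chain bottoms out at a free runner.
One completion order for the rest: task-8, task-4, task-0, task-7, task-3, task-2, task-5, task-1, task-6.
Walking it through:
  run task-8 (it waits on nothing); releases lock-n
  run task-4 (all its waits — lock-n — are resolved); releases lock-h
  run task-0 (all its waits — lock-h — are resolved); releases lock-g and lock-t
  run task-7 (it waits on nothing); releases lock-l and lock-c
  run task-3 (it waits on nothing); releases lock-r
  run task-2 (all its waits — lock-t — are resolved); releases lock-e
  run task-5 (all its waits — lock-e — are resolved); releases lock-i and lock-d
  run task-1 (all its waits — lock-h and lock-n — are resolved); releases lock-o
  run task-6 (all its waits — lock-d — are resolved); releases lock-q and lock-j


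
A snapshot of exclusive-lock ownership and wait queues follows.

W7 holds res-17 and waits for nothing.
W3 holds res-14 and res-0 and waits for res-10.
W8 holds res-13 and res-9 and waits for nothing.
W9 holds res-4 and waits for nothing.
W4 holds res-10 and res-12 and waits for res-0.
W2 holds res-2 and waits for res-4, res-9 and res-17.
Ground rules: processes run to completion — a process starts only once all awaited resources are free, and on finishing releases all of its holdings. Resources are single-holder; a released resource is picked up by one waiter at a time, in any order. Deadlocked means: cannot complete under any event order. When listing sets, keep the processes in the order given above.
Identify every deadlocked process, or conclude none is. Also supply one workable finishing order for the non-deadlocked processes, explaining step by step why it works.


The deadlocked set is W3 and W4.
Key observation: the wait chain closes on itself along W3 -> W4 -> W3; no other process is dragged down with it.
A valid finishing order for the others: W9, W7, W8, W2.
Verifying each step:
  run W9 (it waits on nothing); releases res-4
  run W7 (it waits on nothing); releases res-17
  run W8 (it waits on nothing); releases res-13 and res-9
  run W2 (all its waits — res-4, res-9 and res-17 — are resolved); releases res-2


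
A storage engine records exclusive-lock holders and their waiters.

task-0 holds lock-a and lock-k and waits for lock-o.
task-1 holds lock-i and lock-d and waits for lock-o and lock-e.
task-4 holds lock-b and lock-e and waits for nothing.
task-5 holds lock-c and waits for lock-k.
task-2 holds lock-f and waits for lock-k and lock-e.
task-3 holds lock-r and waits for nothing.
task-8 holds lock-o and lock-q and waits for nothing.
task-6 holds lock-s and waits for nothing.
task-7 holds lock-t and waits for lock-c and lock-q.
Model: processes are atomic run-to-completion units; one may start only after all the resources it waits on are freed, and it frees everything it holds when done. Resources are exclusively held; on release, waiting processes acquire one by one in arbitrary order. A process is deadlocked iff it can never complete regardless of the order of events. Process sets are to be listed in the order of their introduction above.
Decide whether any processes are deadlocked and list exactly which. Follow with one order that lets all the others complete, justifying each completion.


No process is deadlocked.
Key observation: every chain of waits terminates; starting from the processes that wait on nothing, all the rest unlock in turn.
The rest can finish in the order task-8, task-4, task-6, task-0, task-1, task-5, task-3, task-7, task-2.
Check, step by step:
  task-8: no waits; runs immediately, freeing lock-o and lock-q
  task-4: no waits; runs immediately, freeing lock-b and lock-e
  task-6: no waits; runs immediately, freeing lock-s
  task-0: everything it awaited (lock-o) is free; runs, freeing lock-a and lock-k
  task-1: everything it awaited (lock-o and lock-e) is free; runs, freeing lock-i and lock-d
  task-5: everything it awaited (lock-k) is free; runs, freeing lock-c
  task-3: no waits; runs immediately, freeing lock-r
  task-7: everything it awaited (lock-c and lock-q) is free; runs, freeing lock-t
  task-2: everything it awaited (lock-k and lock-e) is free; runs, freeing lock-f
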